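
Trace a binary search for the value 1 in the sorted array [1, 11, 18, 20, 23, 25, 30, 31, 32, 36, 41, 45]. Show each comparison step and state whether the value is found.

Binary search for 1 in [1, 11, 18, 20, 23, 25, 30, 31, 32, 36, 41, 45]:

lo=0, hi=11, mid=5, arr[mid]=25 -> 25 > 1, search left half
lo=0, hi=4, mid=2, arr[mid]=18 -> 18 > 1, search left half
lo=0, hi=1, mid=0, arr[mid]=1 -> Found target at index 0!

Binary search finds 1 at index 0 after 3 comparisons. The search repeatedly halves the search space by comparing with the middle element.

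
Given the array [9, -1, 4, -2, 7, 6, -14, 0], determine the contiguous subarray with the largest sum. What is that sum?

Using Kadane's algorithm on [9, -1, 4, -2, 7, 6, -14, 0]:

Scanning through the array:
Position 1 (value -1): max_ending_here = 8, max_so_far = 9
Position 2 (value 4): max_ending_here = 12, max_so_far = 12
Position 3 (value -2): max_ending_here = 10, max_so_far = 12
Position 4 (value 7): max_ending_here = 17, max_so_far = 17
Position 5 (value 6): max_ending_here = 23, max_so_far = 23
Position 6 (value -14): max_ending_here = 9, max_so_far = 23
Position 7 (value 0): max_ending_here = 9, max_so_far = 23

Maximum subarray: [9, -1, 4, -2, 7, 6]
Maximum sum: 23

The maximum subarray is [9, -1, 4, -2, 7, 6] with sum 23. This subarray runs from index 0 to index 5.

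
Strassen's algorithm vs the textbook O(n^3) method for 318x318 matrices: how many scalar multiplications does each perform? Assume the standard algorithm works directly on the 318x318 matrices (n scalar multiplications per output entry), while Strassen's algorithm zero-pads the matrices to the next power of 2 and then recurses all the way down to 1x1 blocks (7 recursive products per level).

Matrix multiplication for 318x318 matrices:

Strassen's algorithm requires power-of-2 dimensions. Pad 318x318 to 512x512 (next power of 2).

Standard algorithm: 318^3 = 32157432 multiplications
Strassen's algorithm: 7^(log2(512)) = 7^9 = 40353607 multiplications
Difference: 32157432 - 40353607 = -8196175 (Strassen uses MORE here due to padding overhead — for small or just-over-power-of-2 n, padding can outweigh the per-level savings)

Standard: 32157432 multiplications (318^3). Strassen: 40353607 multiplications (7^9, after padding to 512x512). Strassen reduces 8 recursive multiplications to 7 at each level.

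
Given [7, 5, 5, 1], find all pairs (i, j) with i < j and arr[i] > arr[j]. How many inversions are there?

Finding inversions in [7, 5, 5, 1]:

(0, 1): arr[0]=7 > arr[1]=5
(0, 2): arr[0]=7 > arr[2]=5
(0, 3): arr[0]=7 > arr[3]=1
(1, 3): arr[1]=5 > arr[3]=1
(2, 3): arr[2]=5 > arr[3]=1

Total inversions: 5

The array has 5 inversion(s): (0,1), (0,2), (0,3), (1,3), (2,3). Each pair (i,j) satisfies i < j and arr[i] > arr[j].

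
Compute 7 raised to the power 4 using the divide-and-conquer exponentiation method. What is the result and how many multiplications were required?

Computing 7^4 by squaring (build up from 7^1; each line after the first costs one multiplication):

7^1 = 7
7^2 = (7^1)^2 = 7^2 = 49
7^4 = (7^2)^2 = 49^2 = 2401

Result: 2401
Multiplications needed: 2 (2 lines after 7^1)

7^4 = 2401. Using exponentiation by squaring, this requires 2 multiplications. The key idea: if the exponent is even, square the half-power; if odd, multiply by the base once.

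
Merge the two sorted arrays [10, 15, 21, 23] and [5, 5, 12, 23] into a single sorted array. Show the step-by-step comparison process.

Merging process:

Compare 10 vs 5: take 5 from right. Merged: [5]
Compare 10 vs 5: take 5 from right. Merged: [5, 5]
Compare 10 vs 12: take 10 from left. Merged: [5, 5, 10]
Compare 15 vs 12: take 12 from right. Merged: [5, 5, 10, 12]
Compare 15 vs 23: take 15 from left. Merged: [5, 5, 10, 12, 15]
Compare 21 vs 23: take 21 from left. Merged: [5, 5, 10, 12, 15, 21]
Compare 23 vs 23: take 23 from left. Merged: [5, 5, 10, 12, 15, 21, 23]
Append remaining from right: [23]. Merged: [5, 5, 10, 12, 15, 21, 23, 23]

Final merged array: [5, 5, 10, 12, 15, 21, 23, 23]
Total comparisons: 7

The merged array is [5, 5, 10, 12, 15, 21, 23, 23], requiring 7 comparisons. The merge step runs in O(n) time where n is the total number of elements.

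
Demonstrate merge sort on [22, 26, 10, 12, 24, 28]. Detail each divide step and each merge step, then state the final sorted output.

Merge sort trace:

Split: [22, 26, 10, 12, 24, 28] -> [22, 26, 10] and [12, 24, 28]
  Split: [22, 26, 10] -> [22] and [26, 10]
    Split: [26, 10] -> [26] and [10]
    Merge: [26] + [10] -> [10, 26]
  Merge: [22] + [10, 26] -> [10, 22, 26]
  Split: [12, 24, 28] -> [12] and [24, 28]
    Split: [24, 28] -> [24] and [28]
    Merge: [24] + [28] -> [24, 28]
  Merge: [12] + [24, 28] -> [12, 24, 28]
Merge: [10, 22, 26] + [12, 24, 28] -> [10, 12, 22, 24, 26, 28]

Final sorted array: [10, 12, 22, 24, 26, 28]

The merge sort proceeds by recursively splitting the array and merging sorted halves.
After all merges, the sorted array is [10, 12, 22, 24, 26, 28].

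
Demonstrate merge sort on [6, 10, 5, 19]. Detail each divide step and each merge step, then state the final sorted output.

Merge sort trace:

Split: [6, 10, 5, 19] -> [6, 10] and [5, 19]
  Split: [6, 10] -> [6] and [10]
  Merge: [6] + [10] -> [6, 10]
  Split: [5, 19] -> [5] and [19]
  Merge: [5] + [19] -> [5, 19]
Merge: [6, 10] + [5, 19] -> [5, 6, 10, 19]

Final sorted array: [5, 6, 10, 19]

The merge sort proceeds by recursively splitting the array and merging sorted halves.
After all merges, the sorted array is [5, 6, 10, 19].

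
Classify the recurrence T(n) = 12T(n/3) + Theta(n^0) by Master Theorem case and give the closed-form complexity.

Master Theorem for T(n) = 12T(n/3) + O(n^0):

a = 12, b = 3, c = 0
log_b(a) = log_3(12) = 2.2619

Case 1: c = 0 < log_3(12) = 2.2619
T(n) = O(n^(log_3 12))

For T(n) = 12T(n/3) + O(n^0): log_3(12) = 2.2619. This is Case 1 of the Master Theorem (c < log_b(a), work dominated by leaves), giving O(n^(log_3 12)).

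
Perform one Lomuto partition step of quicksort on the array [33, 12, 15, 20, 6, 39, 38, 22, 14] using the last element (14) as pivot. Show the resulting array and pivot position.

Lomuto partition with pivot = 14:

Initial array: [33, 12, 15, 20, 6, 39, 38, 22, 14]

arr[0]=33 > 14: no swap
arr[1]=12 <= 14: swap with position 0, array becomes [12, 33, 15, 20, 6, 39, 38, 22, 14]
arr[2]=15 > 14: no swap
arr[3]=20 > 14: no swap
arr[4]=6 <= 14: swap with position 1, array becomes [12, 6, 15, 20, 33, 39, 38, 22, 14]
arr[5]=39 > 14: no swap
arr[6]=38 > 14: no swap
arr[7]=22 > 14: no swap

Place pivot at position 2: [12, 6, 14, 20, 33, 39, 38, 22, 15]
Pivot position: 2

After partitioning with pivot 14, the array becomes [12, 6, 14, 20, 33, 39, 38, 22, 15]. The pivot is placed at index 2. All elements to the left of the pivot are <= 14, and all elements to the right are > 14.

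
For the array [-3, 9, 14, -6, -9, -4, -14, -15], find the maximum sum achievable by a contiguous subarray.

Using Kadane's algorithm on [-3, 9, 14, -6, -9, -4, -14, -15]:

Scanning through the array:
Position 1 (value 9): max_ending_here = 9, max_so_far = 9
Position 2 (value 14): max_ending_here = 23, max_so_far = 23
Position 3 (value -6): max_ending_here = 17, max_so_far = 23
Position 4 (value -9): max_ending_here = 8, max_so_far = 23
Position 5 (value -4): max_ending_here = 4, max_so_far = 23
Position 6 (value -14): max_ending_here = -10, max_so_far = 23
Position 7 (value -15): max_ending_here = -15, max_so_far = 23

Maximum subarray: [9, 14]
Maximum sum: 23

The maximum subarray is [9, 14] with sum 23. This subarray runs from index 1 to index 2.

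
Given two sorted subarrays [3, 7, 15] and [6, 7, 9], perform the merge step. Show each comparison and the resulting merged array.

Merging process:

Compare 3 vs 6: take 3 from left. Merged: [3]
Compare 7 vs 6: take 6 from right. Merged: [3, 6]
Compare 7 vs 7: take 7 from left. Merged: [3, 6, 7]
Compare 15 vs 7: take 7 from right. Merged: [3, 6, 7, 7]
Compare 15 vs 9: take 9 from right. Merged: [3, 6, 7, 7, 9]
Append remaining from left: [15]. Merged: [3, 6, 7, 7, 9, 15]

Final merged array: [3, 6, 7, 7, 9, 15]
Total comparisons: 5

The merged array is [3, 6, 7, 7, 9, 15], requiring 5 comparisons. The merge step runs in O(n) time where n is the total number of elements.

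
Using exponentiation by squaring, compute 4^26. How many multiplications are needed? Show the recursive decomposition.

Computing 4^26 by squaring (build up from 4^1; each line after the first costs one multiplication):

4^1 = 4
4^2 = (4^1)^2 = 4^2 = 16
4^3 = 4 * 4^2 = 4 * 16 = 64
4^6 = (4^3)^2 = 64^2 = 4096
4^12 = (4^6)^2 = 4096^2 = 16777216
4^13 = 4 * 4^12 = 4 * 16777216 = 67108864
4^26 = (4^13)^2 = 67108864^2 = 4503599627370496

Result: 4503599627370496
Multiplications needed: 6 (6 lines after 4^1)

4^26 = 4503599627370496. Using exponentiation by squaring, this requires 6 multiplications. The key idea: if the exponent is even, square the half-power; if odd, multiply by the base once.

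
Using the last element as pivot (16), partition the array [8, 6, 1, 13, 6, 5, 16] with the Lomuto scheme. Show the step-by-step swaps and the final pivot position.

Lomuto partition with pivot = 16:

Initial array: [8, 6, 1, 13, 6, 5, 16]

arr[0]=8 <= 16: swap with position 0, array becomes [8, 6, 1, 13, 6, 5, 16]
arr[1]=6 <= 16: swap with position 1, array becomes [8, 6, 1, 13, 6, 5, 16]
arr[2]=1 <= 16: swap with position 2, array becomes [8, 6, 1, 13, 6, 5, 16]
arr[3]=13 <= 16: swap with position 3, array becomes [8, 6, 1, 13, 6, 5, 16]
arr[4]=6 <= 16: swap with position 4, array becomes [8, 6, 1, 13, 6, 5, 16]
arr[5]=5 <= 16: swap with position 5, array becomes [8, 6, 1, 13, 6, 5, 16]

Place pivot at position 6: [8, 6, 1, 13, 6, 5, 16]
Pivot position: 6

After partitioning with pivot 16, the array becomes [8, 6, 1, 13, 6, 5, 16]. The pivot is placed at index 6. All elements to the left of the pivot are <= 16, and all elements to the right are > 16.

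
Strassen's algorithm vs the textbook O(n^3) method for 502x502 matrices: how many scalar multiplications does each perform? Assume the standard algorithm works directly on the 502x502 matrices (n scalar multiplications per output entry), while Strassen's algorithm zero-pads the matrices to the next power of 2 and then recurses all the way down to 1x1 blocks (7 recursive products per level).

Matrix multiplication for 502x502 matrices:

Strassen's algorithm requires power-of-2 dimensions. Pad 502x502 to 512x512 (next power of 2).

Standard algorithm: 502^3 = 126506008 multiplications
Strassen's algorithm: 7^(log2(512)) = 7^9 = 40353607 multiplications
Savings: 126506008 - 40353607 = 86152401 multiplications

Standard: 126506008 multiplications (502^3). Strassen: 40353607 multiplications (7^9, after padding to 512x512). Strassen reduces 8 recursive multiplications to 7 at each level.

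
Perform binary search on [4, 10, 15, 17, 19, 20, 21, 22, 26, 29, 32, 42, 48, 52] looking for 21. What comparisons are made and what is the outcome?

Binary search for 21 in [4, 10, 15, 17, 19, 20, 21, 22, 26, 29, 32, 42, 48, 52]:

lo=0, hi=13, mid=6, arr[mid]=21 -> Found target at index 6!

Binary search finds 21 at index 6 after 1 comparisons. The search repeatedly halves the search space by comparing with the middle element.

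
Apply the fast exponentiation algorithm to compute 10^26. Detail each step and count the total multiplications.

Computing 10^26 by squaring (build up from 10^1; each line after the first costs one multiplication):

10^1 = 10
10^2 = (10^1)^2 = 10^2 = 100
10^3 = 10 * 10^2 = 10 * 100 = 1000
10^6 = (10^3)^2 = 1000^2 = 1000000
10^12 = (10^6)^2 = 1000000^2 = 1000000000000
10^13 = 10 * 10^12 = 10 * 1000000000000 = 10000000000000
10^26 = (10^13)^2 = 10000000000000^2 = 100000000000000000000000000

Result: 100000000000000000000000000
Multiplications needed: 6 (6 lines after 10^1)

10^26 = 100000000000000000000000000. Using exponentiation by squaring, this requires 6 multiplications. The key idea: if the exponent is even, square the half-power; if odd, multiply by the base once.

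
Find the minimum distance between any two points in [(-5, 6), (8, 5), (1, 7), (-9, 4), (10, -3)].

Computing all pairwise distances among 5 points:

d((-5, 6), (8, 5)) = 13.0384
d((-5, 6), (1, 7)) = 6.0828
d((-5, 6), (-9, 4)) = 4.4721 <-- minimum
d((-5, 6), (10, -3)) = 17.4929
d((8, 5), (1, 7)) = 7.2801
d((8, 5), (-9, 4)) = 17.0294
d((8, 5), (10, -3)) = 8.2462
d((1, 7), (-9, 4)) = 10.4403
d((1, 7), (10, -3)) = 13.4536
d((-9, 4), (10, -3)) = 20.2485

Closest pair: (-5, 6) and (-9, 4) with distance 4.4721

The closest pair is (-5, 6) and (-9, 4) with Euclidean distance 4.4721. For 5 points, brute-force pairwise comparison is shown above. For large n, the divide-and-conquer algorithm (sort by x, recurse on halves, check the dividing strip) achieves O(n log n).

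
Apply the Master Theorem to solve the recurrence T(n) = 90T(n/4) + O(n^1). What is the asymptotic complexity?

Master Theorem for T(n) = 90T(n/4) + O(n^1):

a = 90, b = 4, c = 1
log_b(a) = log_4(90) = 3.2459

Case 1: c = 1 < log_4(90) = 3.2459
T(n) = O(n^(log_4 90))

For T(n) = 90T(n/4) + O(n^1): log_4(90) = 3.2459. This is Case 1 of the Master Theorem (c < log_b(a), work dominated by leaves), giving O(n^(log_4 90)).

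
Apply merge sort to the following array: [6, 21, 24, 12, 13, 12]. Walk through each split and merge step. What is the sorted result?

Merge sort trace:

Split: [6, 21, 24, 12, 13, 12] -> [6, 21, 24] and [12, 13, 12]
  Split: [6, 21, 24] -> [6] and [21, 24]
    Split: [21, 24] -> [21] and [24]
    Merge: [21] + [24] -> [21, 24]
  Merge: [6] + [21, 24] -> [6, 21, 24]
  Split: [12, 13, 12] -> [12] and [13, 12]
    Split: [13, 12] -> [13] and [12]
    Merge: [13] + [12] -> [12, 13]
  Merge: [12] + [12, 13] -> [12, 12, 13]
Merge: [6, 21, 24] + [12, 12, 13] -> [6, 12, 12, 13, 21, 24]

Final sorted array: [6, 12, 12, 13, 21, 24]

The merge sort proceeds by recursively splitting the array and merging sorted halves.
After all merges, the sorted array is [6, 12, 12, 13, 21, 24].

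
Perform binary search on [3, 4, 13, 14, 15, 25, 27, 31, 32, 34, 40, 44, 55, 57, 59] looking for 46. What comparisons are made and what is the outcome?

Binary search for 46 in [3, 4, 13, 14, 15, 25, 27, 31, 32, 34, 40, 44, 55, 57, 59]:

lo=0, hi=14, mid=7, arr[mid]=31 -> 31 < 46, search right half
lo=8, hi=14, mid=11, arr[mid]=44 -> 44 < 46, search right half
lo=12, hi=14, mid=13, arr[mid]=57 -> 57 > 46, search left half
lo=12, hi=12, mid=12, arr[mid]=55 -> 55 > 46, search left half
lo=12 > hi=11, target 46 not found

Binary search determines that 46 is not in the array after 4 comparisons. The search space was exhausted without finding the target.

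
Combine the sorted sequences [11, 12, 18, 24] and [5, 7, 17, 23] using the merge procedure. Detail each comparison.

Merging process:

Compare 11 vs 5: take 5 from right. Merged: [5]
Compare 11 vs 7: take 7 from right. Merged: [5, 7]
Compare 11 vs 17: take 11 from left. Merged: [5, 7, 11]
Compare 12 vs 17: take 12 from left. Merged: [5, 7, 11, 12]
Compare 18 vs 17: take 17 from right. Merged: [5, 7, 11, 12, 17]
Compare 18 vs 23: take 18 from left. Merged: [5, 7, 11, 12, 17, 18]
Compare 24 vs 23: take 23 from right. Merged: [5, 7, 11, 12, 17, 18, 23]
Append remaining from left: [24]. Merged: [5, 7, 11, 12, 17, 18, 23, 24]

Final merged array: [5, 7, 11, 12, 17, 18, 23, 24]
Total comparisons: 7

The merged array is [5, 7, 11, 12, 17, 18, 23, 24], requiring 7 comparisons. The merge step runs in O(n) time where n is the total number of elements.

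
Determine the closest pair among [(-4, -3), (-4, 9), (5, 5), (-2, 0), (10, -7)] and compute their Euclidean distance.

Computing all pairwise distances among 5 points:

d((-4, -3), (-4, 9)) = 12.0
d((-4, -3), (5, 5)) = 12.0416
d((-4, -3), (-2, 0)) = 3.6056 <-- minimum
d((-4, -3), (10, -7)) = 14.5602
d((-4, 9), (5, 5)) = 9.8489
d((-4, 9), (-2, 0)) = 9.2195
d((-4, 9), (10, -7)) = 21.2603
d((5, 5), (-2, 0)) = 8.6023
d((5, 5), (10, -7)) = 13.0
d((-2, 0), (10, -7)) = 13.8924

Closest pair: (-4, -3) and (-2, 0) with distance 3.6056

The closest pair is (-4, -3) and (-2, 0) with Euclidean distance 3.6056. For 5 points, brute-force pairwise comparison is shown above. For large n, the divide-and-conquer algorithm (sort by x, recurse on halves, check the dividing strip) achieves O(n log n).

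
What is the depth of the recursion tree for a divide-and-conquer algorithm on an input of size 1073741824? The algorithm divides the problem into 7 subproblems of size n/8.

For divide and conquer with division factor 8:

Problem sizes at each level:
Level 0: 1073741824
Level 1: 134217728
Level 2: 16777216
Level 3: 2097152
Level 4: 262144
Level 5: 32768
Level 6: 4096
Level 7: 512
Level 8: 64
Level 9: 8
Level 10: 1

The root is level 0 and the size-1 base case is level 10 (the tree spans levels 0 through 10, i.e. 11 levels counting the root), so the depth is the number of divisions: log_8(1073741824) = 10

The recursion tree depth is log_8(1073741824) = 10. At each level, the problem size is divided by 8, so it takes 10 divisions to reduce to a base case of size 1. The algorithm makes 7 recursive calls at each level.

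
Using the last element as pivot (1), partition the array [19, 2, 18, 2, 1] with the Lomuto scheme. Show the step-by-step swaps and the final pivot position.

Lomuto partition with pivot = 1:

Initial array: [19, 2, 18, 2, 1]

arr[0]=19 > 1: no swap
arr[1]=2 > 1: no swap
arr[2]=18 > 1: no swap
arr[3]=2 > 1: no swap

Place pivot at position 0: [1, 2, 18, 2, 19]
Pivot position: 0

After partitioning with pivot 1, the array becomes [1, 2, 18, 2, 19]. The pivot is placed at index 0. All elements to the left of the pivot are <= 1, and all elements to the right are > 1.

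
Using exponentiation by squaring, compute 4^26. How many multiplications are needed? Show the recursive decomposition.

Computing 4^26 by squaring (build up from 4^1; each line after the first costs one multiplication):

4^1 = 4
4^2 = (4^1)^2 = 4^2 = 16
4^3 = 4 * 4^2 = 4 * 16 = 64
4^6 = (4^3)^2 = 64^2 = 4096
4^12 = (4^6)^2 = 4096^2 = 16777216
4^13 = 4 * 4^12 = 4 * 16777216 = 67108864
4^26 = (4^13)^2 = 67108864^2 = 4503599627370496

Result: 4503599627370496
Multiplications needed: 6 (6 lines after 4^1)

4^26 = 4503599627370496. Using exponentiation by squaring, this requires 6 multiplications. The key idea: if the exponent is even, square the half-power; if odd, multiply by the base once.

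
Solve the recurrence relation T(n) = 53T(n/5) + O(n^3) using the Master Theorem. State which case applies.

Master Theorem for T(n) = 53T(n/5) + O(n^3):

a = 53, b = 5, c = 3
log_b(a) = log_5(53) = 2.4669

Case 3: c = 3 > log_5(53) = 2.4669
T(n) = O(n^3) = O(n^3)

For T(n) = 53T(n/5) + O(n^3): log_5(53) = 2.4669. This is Case 3 of the Master Theorem (c > log_b(a), work dominated by root), giving O(n^3).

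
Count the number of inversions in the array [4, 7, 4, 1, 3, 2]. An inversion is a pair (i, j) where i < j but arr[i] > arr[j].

Finding inversions in [4, 7, 4, 1, 3, 2]:

(0, 3): arr[0]=4 > arr[3]=1
(0, 4): arr[0]=4 > arr[4]=3
(0, 5): arr[0]=4 > arr[5]=2
(1, 2): arr[1]=7 > arr[2]=4
(1, 3): arr[1]=7 > arr[3]=1
(1, 4): arr[1]=7 > arr[4]=3
(1, 5): arr[1]=7 > arr[5]=2
(2, 3): arr[2]=4 > arr[3]=1
(2, 4): arr[2]=4 > arr[4]=3
(2, 5): arr[2]=4 > arr[5]=2
(4, 5): arr[4]=3 > arr[5]=2

Total inversions: 11

The array has 11 inversion(s): (0,3), (0,4), (0,5), (1,2), (1,3), (1,4), (1,5), (2,3), (2,4), (2,5), (4,5). Each pair (i,j) satisfies i < j and arr[i] > arr[j].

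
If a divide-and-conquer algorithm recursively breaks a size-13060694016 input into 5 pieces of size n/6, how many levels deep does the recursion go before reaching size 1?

For divide and conquer with division factor 6:

Problem sizes at each level:
Level 0: 13060694016
Level 1: 2176782336
Level 2: 362797056
Level 3: 60466176
Level 4: 10077696
Level 5: 1679616
Level 6: 279936
Level 7: 46656
Level 8: 7776
Level 9: 1296
Level 10: 216
Level 11: 36
Level 12: 6
Level 13: 1

The root is level 0 and the size-1 base case is level 13 (the tree spans levels 0 through 13, i.e. 14 levels counting the root), so the depth is the number of divisions: log_6(13060694016) = 13

The recursion tree depth is log_6(13060694016) = 13. At each level, the problem size is divided by 6, so it takes 13 divisions to reduce to a base case of size 1. The algorithm makes 5 recursive calls at each level.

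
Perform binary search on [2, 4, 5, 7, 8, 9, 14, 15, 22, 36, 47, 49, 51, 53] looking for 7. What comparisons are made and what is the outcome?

Binary search for 7 in [2, 4, 5, 7, 8, 9, 14, 15, 22, 36, 47, 49, 51, 53]:

lo=0, hi=13, mid=6, arr[mid]=14 -> 14 > 7, search left half
lo=0, hi=5, mid=2, arr[mid]=5 -> 5 < 7, search right half
lo=3, hi=5, mid=4, arr[mid]=8 -> 8 > 7, search left half
lo=3, hi=3, mid=3, arr[mid]=7 -> Found target at index 3!

Binary search finds 7 at index 3 after 4 comparisons. The search repeatedly halves the search space by comparing with the middle element.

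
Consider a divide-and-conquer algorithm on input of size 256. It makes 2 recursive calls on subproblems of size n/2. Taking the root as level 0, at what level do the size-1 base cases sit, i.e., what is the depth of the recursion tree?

For divide and conquer with division factor 2:

Problem sizes at each level:
Level 0: 256
Level 1: 128
Level 2: 64
Level 3: 32
Level 4: 16
Level 5: 8
Level 6: 4
Level 7: 2
Level 8: 1

The root is level 0 and the size-1 base case is level 8 (the tree spans levels 0 through 8, i.e. 9 levels counting the root), so the depth is the number of divisions: log_2(256) = 8

The recursion tree depth is log_2(256) = 8. At each level, the problem size is divided by 2, so it takes 8 divisions to reduce to a base case of size 1. The algorithm makes 2 recursive calls at each level.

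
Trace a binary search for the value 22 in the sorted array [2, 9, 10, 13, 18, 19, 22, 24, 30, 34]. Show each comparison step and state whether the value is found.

Binary search for 22 in [2, 9, 10, 13, 18, 19, 22, 24, 30, 34]:

lo=0, hi=9, mid=4, arr[mid]=18 -> 18 < 22, search right half
lo=5, hi=9, mid=7, arr[mid]=24 -> 24 > 22, search left half
lo=5, hi=6, mid=5, arr[mid]=19 -> 19 < 22, search right half
lo=6, hi=6, mid=6, arr[mid]=22 -> Found target at index 6!

Binary search finds 22 at index 6 after 4 comparisons. The search repeatedly halves the search space by comparing with the middle element.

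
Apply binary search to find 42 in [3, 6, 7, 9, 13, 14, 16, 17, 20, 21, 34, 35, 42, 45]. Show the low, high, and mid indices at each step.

Binary search for 42 in [3, 6, 7, 9, 13, 14, 16, 17, 20, 21, 34, 35, 42, 45]:

lo=0, hi=13, mid=6, arr[mid]=16 -> 16 < 42, search right half
lo=7, hi=13, mid=10, arr[mid]=34 -> 34 < 42, search right half
lo=11, hi=13, mid=12, arr[mid]=42 -> Found target at index 12!

Binary search finds 42 at index 12 after 3 comparisons. The search repeatedly halves the search space by comparing with the middle element.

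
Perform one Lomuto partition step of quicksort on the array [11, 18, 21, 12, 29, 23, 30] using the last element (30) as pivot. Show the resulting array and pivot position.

Lomuto partition with pivot = 30:

Initial array: [11, 18, 21, 12, 29, 23, 30]

arr[0]=11 <= 30: swap with position 0, array becomes [11, 18, 21, 12, 29, 23, 30]
arr[1]=18 <= 30: swap with position 1, array becomes [11, 18, 21, 12, 29, 23, 30]
arr[2]=21 <= 30: swap with position 2, array becomes [11, 18, 21, 12, 29, 23, 30]
arr[3]=12 <= 30: swap with position 3, array becomes [11, 18, 21, 12, 29, 23, 30]
arr[4]=29 <= 30: swap with position 4, array becomes [11, 18, 21, 12, 29, 23, 30]
arr[5]=23 <= 30: swap with position 5, array becomes [11, 18, 21, 12, 29, 23, 30]

Place pivot at position 6: [11, 18, 21, 12, 29, 23, 30]
Pivot position: 6

After partitioning with pivot 30, the array becomes [11, 18, 21, 12, 29, 23, 30]. The pivot is placed at index 6. All elements to the left of the pivot are <= 30, and all elements to the right are > 30.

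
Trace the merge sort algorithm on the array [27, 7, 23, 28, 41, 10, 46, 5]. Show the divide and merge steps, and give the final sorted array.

Merge sort trace:

Split: [27, 7, 23, 28, 41, 10, 46, 5] -> [27, 7, 23, 28] and [41, 10, 46, 5]
  Split: [27, 7, 23, 28] -> [27, 7] and [23, 28]
    Split: [27, 7] -> [27] and [7]
    Merge: [27] + [7] -> [7, 27]
    Split: [23, 28] -> [23] and [28]
    Merge: [23] + [28] -> [23, 28]
  Merge: [7, 27] + [23, 28] -> [7, 23, 27, 28]
  Split: [41, 10, 46, 5] -> [41, 10] and [46, 5]
    Split: [41, 10] -> [41] and [10]
    Merge: [41] + [10] -> [10, 41]
    Split: [46, 5] -> [46] and [5]
    Merge: [46] + [5] -> [5, 46]
  Merge: [10, 41] + [5, 46] -> [5, 10, 41, 46]
Merge: [7, 23, 27, 28] + [5, 10, 41, 46] -> [5, 7, 10, 23, 27, 28, 41, 46]

Final sorted array: [5, 7, 10, 23, 27, 28, 41, 46]

The merge sort proceeds by recursively splitting the array and merging sorted halves.
After all merges, the sorted array is [5, 7, 10, 23, 27, 28, 41, 46].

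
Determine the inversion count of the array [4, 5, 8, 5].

Finding inversions in [4, 5, 8, 5]:

(2, 3): arr[2]=8 > arr[3]=5

Total inversions: 1

The array has 1 inversion(s): (2,3). Each pair (i,j) satisfies i < j and arr[i] > arr[j].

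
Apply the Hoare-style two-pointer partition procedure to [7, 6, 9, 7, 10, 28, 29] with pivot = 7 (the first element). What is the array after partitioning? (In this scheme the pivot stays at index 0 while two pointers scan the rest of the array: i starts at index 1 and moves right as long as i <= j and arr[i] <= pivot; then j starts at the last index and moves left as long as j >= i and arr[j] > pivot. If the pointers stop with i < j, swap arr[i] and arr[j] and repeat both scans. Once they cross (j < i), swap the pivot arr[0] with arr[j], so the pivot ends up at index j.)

Hoare-style two-pointer partition with pivot = 7:

Initial array: [7, 6, 9, 7, 10, 28, 29]

Pointers start at i = 1, j = 6.
i stops at index 2 (arr[2]=9 > 7), j stops at index 3 (arr[3]=7 <= 7): swap arr[2] and arr[3], array becomes [7, 6, 7, 9, 10, 28, 29]
i ends at 3, j ends at 2: the pointers have crossed (j < i), so scanning stops.

Swap pivot arr[0] with arr[2] to place pivot at position 2: [7, 6, 7, 9, 10, 28, 29]
Pivot position: 2

After partitioning with pivot 7, the array becomes [7, 6, 7, 9, 10, 28, 29]. The pivot is placed at index 2. All elements to the left of the pivot are <= 7, and all elements to the right are > 7.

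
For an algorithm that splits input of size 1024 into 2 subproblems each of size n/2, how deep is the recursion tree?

For divide and conquer with division factor 2:

Problem sizes at each level:
Level 0: 1024
Level 1: 512
Level 2: 256
Level 3: 128
Level 4: 64
Level 5: 32
Level 6: 16
Level 7: 8
Level 8: 4
Level 9: 2
Level 10: 1

The root is level 0 and the size-1 base case is level 10 (the tree spans levels 0 through 10, i.e. 11 levels counting the root), so the depth is the number of divisions: log_2(1024) = 10

The recursion tree depth is log_2(1024) = 10. At each level, the problem size is divided by 2, so it takes 10 divisions to reduce to a base case of size 1. The algorithm makes 2 recursive calls at each level.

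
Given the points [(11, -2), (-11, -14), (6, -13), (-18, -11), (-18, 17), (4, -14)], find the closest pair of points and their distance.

Computing all pairwise distances among 6 points:

d((11, -2), (-11, -14)) = 25.0599
d((11, -2), (6, -13)) = 12.083
d((11, -2), (-18, -11)) = 30.3645
d((11, -2), (-18, 17)) = 34.6699
d((11, -2), (4, -14)) = 13.8924
d((-11, -14), (6, -13)) = 17.0294
d((-11, -14), (-18, -11)) = 7.6158
d((-11, -14), (-18, 17)) = 31.7805
d((-11, -14), (4, -14)) = 15.0
d((6, -13), (-18, -11)) = 24.0832
d((6, -13), (-18, 17)) = 38.4187
d((6, -13), (4, -14)) = 2.2361 <-- minimum
d((-18, -11), (-18, 17)) = 28.0
d((-18, -11), (4, -14)) = 22.2036
d((-18, 17), (4, -14)) = 38.0132

Closest pair: (6, -13) and (4, -14) with distance 2.2361

The closest pair is (6, -13) and (4, -14) with Euclidean distance 2.2361. For 6 points, brute-force pairwise comparison is shown above. For large n, the divide-and-conquer algorithm (sort by x, recurse on halves, check the dividing strip) achieves O(n log n).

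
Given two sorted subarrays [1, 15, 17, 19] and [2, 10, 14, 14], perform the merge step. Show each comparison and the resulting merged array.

Merging process:

Compare 1 vs 2: take 1 from left. Merged: [1]
Compare 15 vs 2: take 2 from right. Merged: [1, 2]
Compare 15 vs 10: take 10 from right. Merged: [1, 2, 10]
Compare 15 vs 14: take 14 from right. Merged: [1, 2, 10, 14]
Compare 15 vs 14: take 14 from right. Merged: [1, 2, 10, 14, 14]
Append remaining from left: [15, 17, 19]. Merged: [1, 2, 10, 14, 14, 15, 17, 19]

Final merged array: [1, 2, 10, 14, 14, 15, 17, 19]
Total comparisons: 5

The merged array is [1, 2, 10, 14, 14, 15, 17, 19], requiring 5 comparisons. The merge step runs in O(n) time where n is the total number of elements.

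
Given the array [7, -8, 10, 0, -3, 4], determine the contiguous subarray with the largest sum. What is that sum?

Using Kadane's algorithm on [7, -8, 10, 0, -3, 4]:

Scanning through the array:
Position 1 (value -8): max_ending_here = -1, max_so_far = 7
Position 2 (value 10): max_ending_here = 10, max_so_far = 10
Position 3 (value 0): max_ending_here = 10, max_so_far = 10
Position 4 (value -3): max_ending_here = 7, max_so_far = 10
Position 5 (value 4): max_ending_here = 11, max_so_far = 11

Maximum subarray: [10, 0, -3, 4]
Maximum sum: 11

The maximum subarray is [10, 0, -3, 4] with sum 11. This subarray runs from index 2 to index 5.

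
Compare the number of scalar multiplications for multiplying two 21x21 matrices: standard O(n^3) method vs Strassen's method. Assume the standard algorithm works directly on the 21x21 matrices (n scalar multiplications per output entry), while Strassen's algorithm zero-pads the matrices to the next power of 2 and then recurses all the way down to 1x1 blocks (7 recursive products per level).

Matrix multiplication for 21x21 matrices:

Strassen's algorithm requires power-of-2 dimensions. Pad 21x21 to 32x32 (next power of 2).

Standard algorithm: 21^3 = 9261 multiplications
Strassen's algorithm: 7^(log2(32)) = 7^5 = 16807 multiplications
Difference: 9261 - 16807 = -7546 (Strassen uses MORE here due to padding overhead — for small or just-over-power-of-2 n, padding can outweigh the per-level savings)

Standard: 9261 multiplications (21^3). Strassen: 16807 multiplications (7^5, after padding to 32x32). Strassen reduces 8 recursive multiplications to 7 at each level.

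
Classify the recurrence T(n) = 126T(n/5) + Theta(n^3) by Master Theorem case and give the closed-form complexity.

Master Theorem for T(n) = 126T(n/5) + O(n^3):

a = 126, b = 5, c = 3
log_b(a) = log_5(126) = 3.0050

Case 1: c = 3 < log_5(126) = 3.0050
T(n) = O(n^(log_5 126))

For T(n) = 126T(n/5) + O(n^3): log_5(126) = 3.0050. This is Case 1 of the Master Theorem (c < log_b(a), work dominated by leaves), giving O(n^(log_5 126)).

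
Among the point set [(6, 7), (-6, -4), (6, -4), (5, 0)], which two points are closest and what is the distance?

Computing all pairwise distances among 4 points:

d((6, 7), (-6, -4)) = 16.2788
d((6, 7), (6, -4)) = 11.0
d((6, 7), (5, 0)) = 7.0711
d((-6, -4), (6, -4)) = 12.0
d((-6, -4), (5, 0)) = 11.7047
d((6, -4), (5, 0)) = 4.1231 <-- minimum

Closest pair: (6, -4) and (5, 0) with distance 4.1231

The closest pair is (6, -4) and (5, 0) with Euclidean distance 4.1231. For 4 points, brute-force pairwise comparison is shown above. For large n, the divide-and-conquer algorithm (sort by x, recurse on halves, check the dividing strip) achieves O(n log n).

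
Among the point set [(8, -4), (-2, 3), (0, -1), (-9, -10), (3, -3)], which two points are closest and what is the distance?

Computing all pairwise distances among 5 points:

d((8, -4), (-2, 3)) = 12.2066
d((8, -4), (0, -1)) = 8.544
d((8, -4), (-9, -10)) = 18.0278
d((8, -4), (3, -3)) = 5.099
d((-2, 3), (0, -1)) = 4.4721
d((-2, 3), (-9, -10)) = 14.7648
d((-2, 3), (3, -3)) = 7.8102
d((0, -1), (-9, -10)) = 12.7279
d((0, -1), (3, -3)) = 3.6056 <-- minimum
d((-9, -10), (3, -3)) = 13.8924

Closest pair: (0, -1) and (3, -3) with distance 3.6056

The closest pair is (0, -1) and (3, -3) with Euclidean distance 3.6056. For 5 points, brute-force pairwise comparison is shown above. For large n, the divide-and-conquer algorithm (sort by x, recurse on halves, check the dividing strip) achieves O(n log n).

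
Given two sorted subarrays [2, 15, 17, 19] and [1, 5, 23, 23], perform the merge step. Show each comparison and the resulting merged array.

Merging process:

Compare 2 vs 1: take 1 from right. Merged: [1]
Compare 2 vs 5: take 2 from left. Merged: [1, 2]
Compare 15 vs 5: take 5 from right. Merged: [1, 2, 5]
Compare 15 vs 23: take 15 from left. Merged: [1, 2, 5, 15]
Compare 17 vs 23: take 17 from left. Merged: [1, 2, 5, 15, 17]
Compare 19 vs 23: take 19 from left. Merged: [1, 2, 5, 15, 17, 19]
Append remaining from right: [23, 23]. Merged: [1, 2, 5, 15, 17, 19, 23, 23]

Final merged array: [1, 2, 5, 15, 17, 19, 23, 23]
Total comparisons: 6

The merged array is [1, 2, 5, 15, 17, 19, 23, 23], requiring 6 comparisons. The merge step runs in O(n) time where n is the total number of elements.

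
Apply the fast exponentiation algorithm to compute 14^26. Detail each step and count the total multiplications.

Computing 14^26 by squaring (build up from 14^1; each line after the first costs one multiplication):

14^1 = 14
14^2 = (14^1)^2 = 14^2 = 196
14^3 = 14 * 14^2 = 14 * 196 = 2744
14^6 = (14^3)^2 = 2744^2 = 7529536
14^12 = (14^6)^2 = 7529536^2 = 56693912375296
14^13 = 14 * 14^12 = 14 * 56693912375296 = 793714773254144
14^26 = (14^13)^2 = 793714773254144^2 = 629983141281877223603213172736

Result: 629983141281877223603213172736
Multiplications needed: 6 (6 lines after 14^1)

14^26 = 629983141281877223603213172736. Using exponentiation by squaring, this requires 6 multiplications. The key idea: if the exponent is even, square the half-power; if odd, multiply by the base once.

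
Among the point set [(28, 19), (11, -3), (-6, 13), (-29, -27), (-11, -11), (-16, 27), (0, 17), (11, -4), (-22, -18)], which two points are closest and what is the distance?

Computing all pairwise distances among 9 points:

d((28, 19), (11, -3)) = 27.8029
d((28, 19), (-6, 13)) = 34.5254
d((28, 19), (-29, -27)) = 73.2462
d((28, 19), (-11, -11)) = 49.2037
d((28, 19), (-16, 27)) = 44.7214
d((28, 19), (0, 17)) = 28.0713
d((28, 19), (11, -4)) = 28.6007
d((28, 19), (-22, -18)) = 62.2013
d((11, -3), (-6, 13)) = 23.3452
d((11, -3), (-29, -27)) = 46.6476
d((11, -3), (-11, -11)) = 23.4094
d((11, -3), (-16, 27)) = 40.3609
d((11, -3), (0, 17)) = 22.8254
d((11, -3), (11, -4)) = 1.0 <-- minimum
d((11, -3), (-22, -18)) = 36.2491
d((-6, 13), (-29, -27)) = 46.1411
d((-6, 13), (-11, -11)) = 24.5153
d((-6, 13), (-16, 27)) = 17.2047
d((-6, 13), (0, 17)) = 7.2111
d((-6, 13), (11, -4)) = 24.0416
d((-6, 13), (-22, -18)) = 34.8855
d((-29, -27), (-11, -11)) = 24.0832
d((-29, -27), (-16, 27)) = 55.5428
d((-29, -27), (0, 17)) = 52.6972
d((-29, -27), (11, -4)) = 46.1411
d((-29, -27), (-22, -18)) = 11.4018
d((-11, -11), (-16, 27)) = 38.3275
d((-11, -11), (0, 17)) = 30.0832
d((-11, -11), (11, -4)) = 23.0868
d((-11, -11), (-22, -18)) = 13.0384
d((-16, 27), (0, 17)) = 18.868
d((-16, 27), (11, -4)) = 41.1096
d((-16, 27), (-22, -18)) = 45.3982
d((0, 17), (11, -4)) = 23.7065
d((0, 17), (-22, -18)) = 41.3401
d((11, -4), (-22, -18)) = 35.8469

Closest pair: (11, -3) and (11, -4) with distance 1.0

The closest pair is (11, -3) and (11, -4) with Euclidean distance 1.0. For 9 points, brute-force pairwise comparison is shown above. For large n, the divide-and-conquer algorithm (sort by x, recurse on halves, check the dividing strip) achieves O(n log n).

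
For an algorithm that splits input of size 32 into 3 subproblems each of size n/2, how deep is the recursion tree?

For divide and conquer with division factor 2:

Problem sizes at each level:
Level 0: 32
Level 1: 16
Level 2: 8
Level 3: 4
Level 4: 2
Level 5: 1

The root is level 0 and the size-1 base case is level 5 (the tree spans levels 0 through 5, i.e. 6 levels counting the root), so the depth is the number of divisions: log_2(32) = 5

The recursion tree depth is log_2(32) = 5. At each level, the problem size is divided by 2, so it takes 5 divisions to reduce to a base case of size 1. The algorithm makes 3 recursive calls at each level.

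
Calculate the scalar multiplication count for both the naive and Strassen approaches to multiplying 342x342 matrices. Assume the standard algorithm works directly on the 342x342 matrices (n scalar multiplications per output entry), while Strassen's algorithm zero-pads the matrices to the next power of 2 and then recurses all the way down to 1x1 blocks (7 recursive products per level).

Matrix multiplication for 342x342 matrices:

Strassen's algorithm requires power-of-2 dimensions. Pad 342x342 to 512x512 (next power of 2).

Standard algorithm: 342^3 = 40001688 multiplications
Strassen's algorithm: 7^(log2(512)) = 7^9 = 40353607 multiplications
Difference: 40001688 - 40353607 = -351919 (Strassen uses MORE here due to padding overhead — for small or just-over-power-of-2 n, padding can outweigh the per-level savings)

Standard: 40001688 multiplications (342^3). Strassen: 40353607 multiplications (7^9, after padding to 512x512). Strassen reduces 8 recursive multiplications to 7 at each level.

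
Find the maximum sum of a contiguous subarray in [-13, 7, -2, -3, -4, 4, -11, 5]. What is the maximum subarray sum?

Using Kadane's algorithm on [-13, 7, -2, -3, -4, 4, -11, 5]:

Scanning through the array:
Position 1 (value 7): max_ending_here = 7, max_so_far = 7
Position 2 (value -2): max_ending_here = 5, max_so_far = 7
Position 3 (value -3): max_ending_here = 2, max_so_far = 7
Position 4 (value -4): max_ending_here = -2, max_so_far = 7
Position 5 (value 4): max_ending_here = 4, max_so_far = 7
Position 6 (value -11): max_ending_here = -7, max_so_far = 7
Position 7 (value 5): max_ending_here = 5, max_so_far = 7

Maximum subarray: [7]
Maximum sum: 7

The maximum subarray is [7] with sum 7. This subarray runs from index 1 to index 1.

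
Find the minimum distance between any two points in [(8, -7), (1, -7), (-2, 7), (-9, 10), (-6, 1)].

Computing all pairwise distances among 5 points:

d((8, -7), (1, -7)) = 7.0 <-- minimum
d((8, -7), (-2, 7)) = 17.2047
d((8, -7), (-9, 10)) = 24.0416
d((8, -7), (-6, 1)) = 16.1245
d((1, -7), (-2, 7)) = 14.3178
d((1, -7), (-9, 10)) = 19.7231
d((1, -7), (-6, 1)) = 10.6301
d((-2, 7), (-9, 10)) = 7.6158
d((-2, 7), (-6, 1)) = 7.2111
d((-9, 10), (-6, 1)) = 9.4868

Closest pair: (8, -7) and (1, -7) with distance 7.0

The closest pair is (8, -7) and (1, -7) with Euclidean distance 7.0. For 5 points, brute-force pairwise comparison is shown above. For large n, the divide-and-conquer algorithm (sort by x, recurse on halves, check the dividing strip) achieves O(n log n).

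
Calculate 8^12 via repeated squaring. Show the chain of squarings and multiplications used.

Computing 8^12 by squaring (build up from 8^1; each line after the first costs one multiplication):

8^1 = 8
8^2 = (8^1)^2 = 8^2 = 64
8^3 = 8 * 8^2 = 8 * 64 = 512
8^6 = (8^3)^2 = 512^2 = 262144
8^12 = (8^6)^2 = 262144^2 = 68719476736

Result: 68719476736
Multiplications needed: 4 (4 lines after 8^1)

8^12 = 68719476736. Using exponentiation by squaring, this requires 4 multiplications. The key idea: if the exponent is even, square the half-power; if odd, multiply by the base once.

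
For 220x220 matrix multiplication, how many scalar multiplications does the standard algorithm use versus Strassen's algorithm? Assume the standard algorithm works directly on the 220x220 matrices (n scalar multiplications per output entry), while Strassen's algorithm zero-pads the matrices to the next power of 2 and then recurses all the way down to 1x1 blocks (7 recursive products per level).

Matrix multiplication for 220x220 matrices:

Strassen's algorithm requires power-of-2 dimensions. Pad 220x220 to 256x256 (next power of 2).

Standard algorithm: 220^3 = 10648000 multiplications
Strassen's algorithm: 7^(log2(256)) = 7^8 = 5764801 multiplications
Savings: 10648000 - 5764801 = 4883199 multiplications

Standard: 10648000 multiplications (220^3). Strassen: 5764801 multiplications (7^8, after padding to 256x256). Strassen reduces 8 recursive multiplications to 7 at each level.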